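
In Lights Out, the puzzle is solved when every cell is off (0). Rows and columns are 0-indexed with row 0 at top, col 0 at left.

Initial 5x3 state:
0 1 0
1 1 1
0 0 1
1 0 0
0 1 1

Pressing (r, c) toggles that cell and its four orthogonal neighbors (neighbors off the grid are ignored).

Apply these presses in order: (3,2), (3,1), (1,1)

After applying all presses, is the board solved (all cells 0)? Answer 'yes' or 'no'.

Answer: yes

Derivation:
After press 1 at (3,2):
0 1 0
1 1 1
0 0 0
1 1 1
0 1 0

After press 2 at (3,1):
0 1 0
1 1 1
0 1 0
0 0 0
0 0 0

After press 3 at (1,1):
0 0 0
0 0 0
0 0 0
0 0 0
0 0 0

Lights still on: 0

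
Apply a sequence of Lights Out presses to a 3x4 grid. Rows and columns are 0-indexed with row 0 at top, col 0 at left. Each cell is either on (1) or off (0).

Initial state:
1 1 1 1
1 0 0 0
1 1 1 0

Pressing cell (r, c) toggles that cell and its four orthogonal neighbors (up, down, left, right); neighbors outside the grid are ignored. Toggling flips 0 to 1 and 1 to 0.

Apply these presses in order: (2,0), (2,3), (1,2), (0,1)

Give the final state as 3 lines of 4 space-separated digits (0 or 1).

Answer: 0 0 1 1
0 0 1 0
0 0 1 1

Derivation:
After press 1 at (2,0):
1 1 1 1
0 0 0 0
0 0 1 0

After press 2 at (2,3):
1 1 1 1
0 0 0 1
0 0 0 1

After press 3 at (1,2):
1 1 0 1
0 1 1 0
0 0 1 1

After press 4 at (0,1):
0 0 1 1
0 0 1 0
0 0 1 1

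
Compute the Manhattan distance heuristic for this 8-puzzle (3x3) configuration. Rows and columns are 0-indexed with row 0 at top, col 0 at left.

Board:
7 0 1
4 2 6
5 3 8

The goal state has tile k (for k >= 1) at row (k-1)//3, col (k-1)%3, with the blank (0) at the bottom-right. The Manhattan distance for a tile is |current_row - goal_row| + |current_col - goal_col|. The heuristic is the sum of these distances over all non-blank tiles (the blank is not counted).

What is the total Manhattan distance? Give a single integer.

Answer: 11

Derivation:
Tile 7: at (0,0), goal (2,0), distance |0-2|+|0-0| = 2
Tile 1: at (0,2), goal (0,0), distance |0-0|+|2-0| = 2
Tile 4: at (1,0), goal (1,0), distance |1-1|+|0-0| = 0
Tile 2: at (1,1), goal (0,1), distance |1-0|+|1-1| = 1
Tile 6: at (1,2), goal (1,2), distance |1-1|+|2-2| = 0
Tile 5: at (2,0), goal (1,1), distance |2-1|+|0-1| = 2
Tile 3: at (2,1), goal (0,2), distance |2-0|+|1-2| = 3
Tile 8: at (2,2), goal (2,1), distance |2-2|+|2-1| = 1
Sum: 2 + 2 + 0 + 1 + 0 + 2 + 3 + 1 = 11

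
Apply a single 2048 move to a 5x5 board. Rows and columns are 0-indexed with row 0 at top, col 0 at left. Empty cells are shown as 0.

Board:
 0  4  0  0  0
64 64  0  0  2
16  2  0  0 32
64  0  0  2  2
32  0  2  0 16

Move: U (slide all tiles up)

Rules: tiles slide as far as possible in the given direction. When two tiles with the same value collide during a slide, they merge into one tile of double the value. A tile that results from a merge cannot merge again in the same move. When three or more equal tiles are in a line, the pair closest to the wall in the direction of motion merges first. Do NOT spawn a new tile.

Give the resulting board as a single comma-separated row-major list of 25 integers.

Slide up:
col 0: [0, 64, 16, 64, 32] -> [64, 16, 64, 32, 0]
col 1: [4, 64, 2, 0, 0] -> [4, 64, 2, 0, 0]
col 2: [0, 0, 0, 0, 2] -> [2, 0, 0, 0, 0]
col 3: [0, 0, 0, 2, 0] -> [2, 0, 0, 0, 0]
col 4: [0, 2, 32, 2, 16] -> [2, 32, 2, 16, 0]

Answer: 64, 4, 2, 2, 2, 16, 64, 0, 0, 32, 64, 2, 0, 0, 2, 32, 0, 0, 0, 16, 0, 0, 0, 0, 0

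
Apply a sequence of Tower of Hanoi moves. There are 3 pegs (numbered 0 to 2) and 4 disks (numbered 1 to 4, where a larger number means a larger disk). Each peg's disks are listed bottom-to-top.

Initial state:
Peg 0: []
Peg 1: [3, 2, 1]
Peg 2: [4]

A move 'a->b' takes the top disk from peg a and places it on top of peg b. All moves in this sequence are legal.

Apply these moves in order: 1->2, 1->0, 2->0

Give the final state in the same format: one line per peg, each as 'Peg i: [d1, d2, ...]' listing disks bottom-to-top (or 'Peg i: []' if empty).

Answer: Peg 0: [2, 1]
Peg 1: [3]
Peg 2: [4]

Derivation:
After move 1 (1->2):
Peg 0: []
Peg 1: [3, 2]
Peg 2: [4, 1]

After move 2 (1->0):
Peg 0: [2]
Peg 1: [3]
Peg 2: [4, 1]

After move 3 (2->0):
Peg 0: [2, 1]
Peg 1: [3]
Peg 2: [4]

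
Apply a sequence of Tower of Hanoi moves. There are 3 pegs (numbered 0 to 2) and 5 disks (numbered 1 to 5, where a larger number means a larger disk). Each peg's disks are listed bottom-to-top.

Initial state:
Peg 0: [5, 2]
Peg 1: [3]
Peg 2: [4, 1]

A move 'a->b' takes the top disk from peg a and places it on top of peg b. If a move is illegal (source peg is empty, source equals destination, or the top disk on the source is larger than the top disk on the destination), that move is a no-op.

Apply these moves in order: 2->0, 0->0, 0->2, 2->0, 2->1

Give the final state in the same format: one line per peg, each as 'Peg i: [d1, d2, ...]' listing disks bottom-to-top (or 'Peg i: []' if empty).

After move 1 (2->0):
Peg 0: [5, 2, 1]
Peg 1: [3]
Peg 2: [4]

After move 2 (0->0):
Peg 0: [5, 2, 1]
Peg 1: [3]
Peg 2: [4]

After move 3 (0->2):
Peg 0: [5, 2]
Peg 1: [3]
Peg 2: [4, 1]

After move 4 (2->0):
Peg 0: [5, 2, 1]
Peg 1: [3]
Peg 2: [4]

After move 5 (2->1):
Peg 0: [5, 2, 1]
Peg 1: [3]
Peg 2: [4]

Answer: Peg 0: [5, 2, 1]
Peg 1: [3]
Peg 2: [4]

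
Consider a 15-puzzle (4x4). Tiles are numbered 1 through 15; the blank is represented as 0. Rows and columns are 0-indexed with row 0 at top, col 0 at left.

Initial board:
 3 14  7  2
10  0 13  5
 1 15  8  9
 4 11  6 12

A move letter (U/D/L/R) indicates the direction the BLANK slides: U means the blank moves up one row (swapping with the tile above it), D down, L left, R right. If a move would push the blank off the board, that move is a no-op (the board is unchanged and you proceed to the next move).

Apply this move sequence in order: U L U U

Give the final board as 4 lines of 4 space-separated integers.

After move 1 (U):
 3  0  7  2
10 14 13  5
 1 15  8  9
 4 11  6 12

After move 2 (L):
 0  3  7  2
10 14 13  5
 1 15  8  9
 4 11  6 12

After move 3 (U):
 0  3  7  2
10 14 13  5
 1 15  8  9
 4 11  6 12

After move 4 (U):
 0  3  7  2
10 14 13  5
 1 15  8  9
 4 11  6 12

Answer:  0  3  7  2
10 14 13  5
 1 15  8  9
 4 11  6 12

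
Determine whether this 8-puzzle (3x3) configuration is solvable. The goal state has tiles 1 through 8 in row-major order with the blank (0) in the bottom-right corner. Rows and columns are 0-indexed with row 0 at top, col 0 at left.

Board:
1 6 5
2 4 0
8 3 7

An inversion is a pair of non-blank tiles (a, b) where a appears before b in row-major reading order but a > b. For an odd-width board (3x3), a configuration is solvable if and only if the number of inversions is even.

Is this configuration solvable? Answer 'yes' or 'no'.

Inversions (pairs i<j in row-major order where tile[i] > tile[j] > 0): 10
10 is even, so the puzzle is solvable.

Answer: yes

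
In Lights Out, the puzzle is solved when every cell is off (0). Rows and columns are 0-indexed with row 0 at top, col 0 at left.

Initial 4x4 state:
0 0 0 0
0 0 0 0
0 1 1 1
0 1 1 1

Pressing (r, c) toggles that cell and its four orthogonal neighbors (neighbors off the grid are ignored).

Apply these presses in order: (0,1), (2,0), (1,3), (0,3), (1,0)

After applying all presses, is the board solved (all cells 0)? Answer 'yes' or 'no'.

After press 1 at (0,1):
1 1 1 0
0 1 0 0
0 1 1 1
0 1 1 1

After press 2 at (2,0):
1 1 1 0
1 1 0 0
1 0 1 1
1 1 1 1

After press 3 at (1,3):
1 1 1 1
1 1 1 1
1 0 1 0
1 1 1 1

After press 4 at (0,3):
1 1 0 0
1 1 1 0
1 0 1 0
1 1 1 1

After press 5 at (1,0):
0 1 0 0
0 0 1 0
0 0 1 0
1 1 1 1

Lights still on: 7

Answer: no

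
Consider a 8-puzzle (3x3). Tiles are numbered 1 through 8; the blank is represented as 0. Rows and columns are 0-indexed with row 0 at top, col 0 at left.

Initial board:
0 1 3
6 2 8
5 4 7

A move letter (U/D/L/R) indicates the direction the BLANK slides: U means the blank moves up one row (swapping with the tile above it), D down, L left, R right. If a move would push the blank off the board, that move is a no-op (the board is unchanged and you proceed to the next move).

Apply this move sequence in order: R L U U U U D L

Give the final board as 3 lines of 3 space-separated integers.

After move 1 (R):
1 0 3
6 2 8
5 4 7

After move 2 (L):
0 1 3
6 2 8
5 4 7

After move 3 (U):
0 1 3
6 2 8
5 4 7

After move 4 (U):
0 1 3
6 2 8
5 4 7

After move 5 (U):
0 1 3
6 2 8
5 4 7

After move 6 (U):
0 1 3
6 2 8
5 4 7

After move 7 (D):
6 1 3
0 2 8
5 4 7

After move 8 (L):
6 1 3
0 2 8
5 4 7

Answer: 6 1 3
0 2 8
5 4 7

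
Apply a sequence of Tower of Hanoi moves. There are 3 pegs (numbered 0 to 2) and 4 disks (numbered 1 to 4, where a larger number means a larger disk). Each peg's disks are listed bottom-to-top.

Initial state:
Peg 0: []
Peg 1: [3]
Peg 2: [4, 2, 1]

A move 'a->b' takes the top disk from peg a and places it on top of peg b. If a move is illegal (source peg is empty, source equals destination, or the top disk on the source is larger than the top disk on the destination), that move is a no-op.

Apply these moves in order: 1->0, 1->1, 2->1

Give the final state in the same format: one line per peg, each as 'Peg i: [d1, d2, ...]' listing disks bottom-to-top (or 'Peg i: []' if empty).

Answer: Peg 0: [3]
Peg 1: [1]
Peg 2: [4, 2]

Derivation:
After move 1 (1->0):
Peg 0: [3]
Peg 1: []
Peg 2: [4, 2, 1]

After move 2 (1->1):
Peg 0: [3]
Peg 1: []
Peg 2: [4, 2, 1]

After move 3 (2->1):
Peg 0: [3]
Peg 1: [1]
Peg 2: [4, 2]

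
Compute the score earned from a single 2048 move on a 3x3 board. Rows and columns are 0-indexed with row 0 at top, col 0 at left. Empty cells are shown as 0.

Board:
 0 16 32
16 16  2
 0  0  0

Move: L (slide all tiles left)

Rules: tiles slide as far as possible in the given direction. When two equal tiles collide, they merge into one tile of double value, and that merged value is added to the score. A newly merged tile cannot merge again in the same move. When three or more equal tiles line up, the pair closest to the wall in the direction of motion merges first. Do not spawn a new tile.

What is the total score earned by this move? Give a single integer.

Answer: 32

Derivation:
Slide left:
row 0: [0, 16, 32] -> [16, 32, 0]  score +0 (running 0)
row 1: [16, 16, 2] -> [32, 2, 0]  score +32 (running 32)
row 2: [0, 0, 0] -> [0, 0, 0]  score +0 (running 32)
Board after move:
16 32  0
32  2  0
 0  0  0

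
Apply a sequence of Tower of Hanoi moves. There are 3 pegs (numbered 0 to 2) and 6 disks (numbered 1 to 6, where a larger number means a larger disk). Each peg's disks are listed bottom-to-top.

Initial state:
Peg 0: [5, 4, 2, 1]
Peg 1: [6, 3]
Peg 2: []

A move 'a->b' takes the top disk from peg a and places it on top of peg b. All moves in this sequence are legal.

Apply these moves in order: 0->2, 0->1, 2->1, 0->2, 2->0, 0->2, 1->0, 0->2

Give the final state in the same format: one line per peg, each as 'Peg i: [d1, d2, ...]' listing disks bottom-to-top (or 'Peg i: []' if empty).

Answer: Peg 0: [5]
Peg 1: [6, 3, 2]
Peg 2: [4, 1]

Derivation:
After move 1 (0->2):
Peg 0: [5, 4, 2]
Peg 1: [6, 3]
Peg 2: [1]

After move 2 (0->1):
Peg 0: [5, 4]
Peg 1: [6, 3, 2]
Peg 2: [1]

After move 3 (2->1):
Peg 0: [5, 4]
Peg 1: [6, 3, 2, 1]
Peg 2: []

After move 4 (0->2):
Peg 0: [5]
Peg 1: [6, 3, 2, 1]
Peg 2: [4]

After move 5 (2->0):
Peg 0: [5, 4]
Peg 1: [6, 3, 2, 1]
Peg 2: []

After move 6 (0->2):
Peg 0: [5]
Peg 1: [6, 3, 2, 1]
Peg 2: [4]

After move 7 (1->0):
Peg 0: [5, 1]
Peg 1: [6, 3, 2]
Peg 2: [4]

After move 8 (0->2):
Peg 0: [5]
Peg 1: [6, 3, 2]
Peg 2: [4, 1]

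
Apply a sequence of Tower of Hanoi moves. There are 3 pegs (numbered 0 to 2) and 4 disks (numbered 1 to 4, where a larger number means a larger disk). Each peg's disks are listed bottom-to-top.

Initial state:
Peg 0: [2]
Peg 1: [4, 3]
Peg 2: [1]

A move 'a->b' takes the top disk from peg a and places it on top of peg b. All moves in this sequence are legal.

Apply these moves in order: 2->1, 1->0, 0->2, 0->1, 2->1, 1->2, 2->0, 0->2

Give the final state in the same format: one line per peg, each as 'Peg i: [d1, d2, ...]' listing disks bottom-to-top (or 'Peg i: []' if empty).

After move 1 (2->1):
Peg 0: [2]
Peg 1: [4, 3, 1]
Peg 2: []

After move 2 (1->0):
Peg 0: [2, 1]
Peg 1: [4, 3]
Peg 2: []

After move 3 (0->2):
Peg 0: [2]
Peg 1: [4, 3]
Peg 2: [1]

After move 4 (0->1):
Peg 0: []
Peg 1: [4, 3, 2]
Peg 2: [1]

After move 5 (2->1):
Peg 0: []
Peg 1: [4, 3, 2, 1]
Peg 2: []

After move 6 (1->2):
Peg 0: []
Peg 1: [4, 3, 2]
Peg 2: [1]

After move 7 (2->0):
Peg 0: [1]
Peg 1: [4, 3, 2]
Peg 2: []

After move 8 (0->2):
Peg 0: []
Peg 1: [4, 3, 2]
Peg 2: [1]

Answer: Peg 0: []
Peg 1: [4, 3, 2]
Peg 2: [1]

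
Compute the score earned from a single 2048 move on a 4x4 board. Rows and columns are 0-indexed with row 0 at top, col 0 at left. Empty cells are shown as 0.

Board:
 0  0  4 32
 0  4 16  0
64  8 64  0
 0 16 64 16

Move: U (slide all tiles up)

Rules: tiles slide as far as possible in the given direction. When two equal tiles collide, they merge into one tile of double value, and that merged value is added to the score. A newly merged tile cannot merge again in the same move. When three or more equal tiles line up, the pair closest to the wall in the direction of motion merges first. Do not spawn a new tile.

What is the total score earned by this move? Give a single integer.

Answer: 128

Derivation:
Slide up:
col 0: [0, 0, 64, 0] -> [64, 0, 0, 0]  score +0 (running 0)
col 1: [0, 4, 8, 16] -> [4, 8, 16, 0]  score +0 (running 0)
col 2: [4, 16, 64, 64] -> [4, 16, 128, 0]  score +128 (running 128)
col 3: [32, 0, 0, 16] -> [32, 16, 0, 0]  score +0 (running 128)
Board after move:
 64   4   4  32
  0   8  16  16
  0  16 128   0
  0   0   0   0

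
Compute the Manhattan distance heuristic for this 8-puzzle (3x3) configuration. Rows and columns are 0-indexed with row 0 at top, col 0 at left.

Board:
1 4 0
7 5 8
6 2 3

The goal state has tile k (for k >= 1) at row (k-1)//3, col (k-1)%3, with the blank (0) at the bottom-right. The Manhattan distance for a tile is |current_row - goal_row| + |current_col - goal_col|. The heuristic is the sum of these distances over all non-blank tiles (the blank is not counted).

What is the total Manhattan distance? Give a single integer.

Tile 1: (0,0)->(0,0) = 0
Tile 4: (0,1)->(1,0) = 2
Tile 7: (1,0)->(2,0) = 1
Tile 5: (1,1)->(1,1) = 0
Tile 8: (1,2)->(2,1) = 2
Tile 6: (2,0)->(1,2) = 3
Tile 2: (2,1)->(0,1) = 2
Tile 3: (2,2)->(0,2) = 2
Sum: 0 + 2 + 1 + 0 + 2 + 3 + 2 + 2 = 12

Answer: 12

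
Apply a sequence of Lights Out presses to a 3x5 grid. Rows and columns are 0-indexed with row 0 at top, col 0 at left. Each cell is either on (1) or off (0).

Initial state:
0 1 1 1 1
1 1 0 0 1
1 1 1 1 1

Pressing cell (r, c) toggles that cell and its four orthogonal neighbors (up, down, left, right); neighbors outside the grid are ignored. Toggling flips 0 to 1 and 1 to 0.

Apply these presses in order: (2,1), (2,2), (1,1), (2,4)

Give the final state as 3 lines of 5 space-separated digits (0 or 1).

Answer: 0 0 1 1 1
0 1 0 0 0
0 0 1 1 0

Derivation:
After press 1 at (2,1):
0 1 1 1 1
1 0 0 0 1
0 0 0 1 1

After press 2 at (2,2):
0 1 1 1 1
1 0 1 0 1
0 1 1 0 1

After press 3 at (1,1):
0 0 1 1 1
0 1 0 0 1
0 0 1 0 1

After press 4 at (2,4):
0 0 1 1 1
0 1 0 0 0
0 0 1 1 0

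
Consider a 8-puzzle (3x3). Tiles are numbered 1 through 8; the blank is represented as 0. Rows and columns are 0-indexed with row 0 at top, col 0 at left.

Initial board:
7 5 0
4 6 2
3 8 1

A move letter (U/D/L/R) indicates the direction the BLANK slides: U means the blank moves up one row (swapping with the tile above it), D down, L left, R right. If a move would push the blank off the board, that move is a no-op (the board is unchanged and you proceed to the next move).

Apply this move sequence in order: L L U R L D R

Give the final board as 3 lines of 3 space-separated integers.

After move 1 (L):
7 0 5
4 6 2
3 8 1

After move 2 (L):
0 7 5
4 6 2
3 8 1

After move 3 (U):
0 7 5
4 6 2
3 8 1

After move 4 (R):
7 0 5
4 6 2
3 8 1

After move 5 (L):
0 7 5
4 6 2
3 8 1

After move 6 (D):
4 7 5
0 6 2
3 8 1

After move 7 (R):
4 7 5
6 0 2
3 8 1

Answer: 4 7 5
6 0 2
3 8 1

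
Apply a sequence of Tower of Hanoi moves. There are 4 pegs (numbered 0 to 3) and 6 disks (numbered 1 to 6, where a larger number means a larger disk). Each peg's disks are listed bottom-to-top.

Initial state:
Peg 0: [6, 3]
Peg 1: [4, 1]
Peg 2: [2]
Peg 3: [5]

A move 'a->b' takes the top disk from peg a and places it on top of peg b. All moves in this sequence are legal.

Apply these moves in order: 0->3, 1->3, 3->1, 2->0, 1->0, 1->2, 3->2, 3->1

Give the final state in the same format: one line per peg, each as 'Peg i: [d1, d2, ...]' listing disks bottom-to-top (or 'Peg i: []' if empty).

After move 1 (0->3):
Peg 0: [6]
Peg 1: [4, 1]
Peg 2: [2]
Peg 3: [5, 3]

After move 2 (1->3):
Peg 0: [6]
Peg 1: [4]
Peg 2: [2]
Peg 3: [5, 3, 1]

After move 3 (3->1):
Peg 0: [6]
Peg 1: [4, 1]
Peg 2: [2]
Peg 3: [5, 3]

After move 4 (2->0):
Peg 0: [6, 2]
Peg 1: [4, 1]
Peg 2: []
Peg 3: [5, 3]

After move 5 (1->0):
Peg 0: [6, 2, 1]
Peg 1: [4]
Peg 2: []
Peg 3: [5, 3]

After move 6 (1->2):
Peg 0: [6, 2, 1]
Peg 1: []
Peg 2: [4]
Peg 3: [5, 3]

After move 7 (3->2):
Peg 0: [6, 2, 1]
Peg 1: []
Peg 2: [4, 3]
Peg 3: [5]

After move 8 (3->1):
Peg 0: [6, 2, 1]
Peg 1: [5]
Peg 2: [4, 3]
Peg 3: []

Answer: Peg 0: [6, 2, 1]
Peg 1: [5]
Peg 2: [4, 3]
Peg 3: []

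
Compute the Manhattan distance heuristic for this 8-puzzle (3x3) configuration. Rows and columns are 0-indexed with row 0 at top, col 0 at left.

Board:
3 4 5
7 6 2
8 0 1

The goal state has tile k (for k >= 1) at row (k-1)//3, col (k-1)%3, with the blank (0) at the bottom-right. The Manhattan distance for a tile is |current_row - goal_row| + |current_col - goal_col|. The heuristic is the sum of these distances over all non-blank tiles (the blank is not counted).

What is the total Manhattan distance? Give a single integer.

Answer: 15

Derivation:
Tile 3: (0,0)->(0,2) = 2
Tile 4: (0,1)->(1,0) = 2
Tile 5: (0,2)->(1,1) = 2
Tile 7: (1,0)->(2,0) = 1
Tile 6: (1,1)->(1,2) = 1
Tile 2: (1,2)->(0,1) = 2
Tile 8: (2,0)->(2,1) = 1
Tile 1: (2,2)->(0,0) = 4
Sum: 2 + 2 + 2 + 1 + 1 + 2 + 1 + 4 = 15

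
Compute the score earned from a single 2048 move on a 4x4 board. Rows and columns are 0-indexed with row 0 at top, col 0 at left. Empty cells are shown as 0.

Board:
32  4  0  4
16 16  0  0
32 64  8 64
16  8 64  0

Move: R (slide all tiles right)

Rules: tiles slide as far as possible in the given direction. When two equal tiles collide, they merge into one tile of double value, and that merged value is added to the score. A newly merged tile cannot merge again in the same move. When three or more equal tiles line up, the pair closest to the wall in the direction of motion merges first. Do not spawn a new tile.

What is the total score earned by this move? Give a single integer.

Answer: 40

Derivation:
Slide right:
row 0: [32, 4, 0, 4] -> [0, 0, 32, 8]  score +8 (running 8)
row 1: [16, 16, 0, 0] -> [0, 0, 0, 32]  score +32 (running 40)
row 2: [32, 64, 8, 64] -> [32, 64, 8, 64]  score +0 (running 40)
row 3: [16, 8, 64, 0] -> [0, 16, 8, 64]  score +0 (running 40)
Board after move:
 0  0 32  8
 0  0  0 32
32 64  8 64
 0 16  8 64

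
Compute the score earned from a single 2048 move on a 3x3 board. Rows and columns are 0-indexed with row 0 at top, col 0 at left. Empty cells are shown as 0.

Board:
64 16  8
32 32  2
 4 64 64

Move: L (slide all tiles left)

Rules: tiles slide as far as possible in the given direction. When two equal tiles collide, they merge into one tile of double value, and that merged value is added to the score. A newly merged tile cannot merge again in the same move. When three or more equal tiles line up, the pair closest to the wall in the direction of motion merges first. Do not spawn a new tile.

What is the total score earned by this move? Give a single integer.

Slide left:
row 0: [64, 16, 8] -> [64, 16, 8]  score +0 (running 0)
row 1: [32, 32, 2] -> [64, 2, 0]  score +64 (running 64)
row 2: [4, 64, 64] -> [4, 128, 0]  score +128 (running 192)
Board after move:
 64  16   8
 64   2   0
  4 128   0

Answer: 192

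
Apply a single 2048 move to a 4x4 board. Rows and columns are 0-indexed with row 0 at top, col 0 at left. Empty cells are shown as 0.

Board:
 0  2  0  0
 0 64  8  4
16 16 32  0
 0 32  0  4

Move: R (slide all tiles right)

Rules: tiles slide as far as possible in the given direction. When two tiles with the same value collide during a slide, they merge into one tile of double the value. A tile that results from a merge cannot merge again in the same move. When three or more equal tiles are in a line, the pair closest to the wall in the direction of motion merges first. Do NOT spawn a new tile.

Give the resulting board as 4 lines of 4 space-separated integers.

Answer:  0  0  0  2
 0 64  8  4
 0  0 32 32
 0  0 32  4

Derivation:
Slide right:
row 0: [0, 2, 0, 0] -> [0, 0, 0, 2]
row 1: [0, 64, 8, 4] -> [0, 64, 8, 4]
row 2: [16, 16, 32, 0] -> [0, 0, 32, 32]
row 3: [0, 32, 0, 4] -> [0, 0, 32, 4]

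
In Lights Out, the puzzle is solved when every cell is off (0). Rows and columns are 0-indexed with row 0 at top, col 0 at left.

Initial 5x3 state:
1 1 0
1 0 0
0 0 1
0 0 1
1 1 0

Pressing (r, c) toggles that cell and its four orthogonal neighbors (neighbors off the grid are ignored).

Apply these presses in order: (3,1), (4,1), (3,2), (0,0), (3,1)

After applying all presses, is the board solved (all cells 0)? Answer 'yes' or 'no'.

After press 1 at (3,1):
1 1 0
1 0 0
0 1 1
1 1 0
1 0 0

After press 2 at (4,1):
1 1 0
1 0 0
0 1 1
1 0 0
0 1 1

After press 3 at (3,2):
1 1 0
1 0 0
0 1 0
1 1 1
0 1 0

After press 4 at (0,0):
0 0 0
0 0 0
0 1 0
1 1 1
0 1 0

After press 5 at (3,1):
0 0 0
0 0 0
0 0 0
0 0 0
0 0 0

Lights still on: 0

Answer: yes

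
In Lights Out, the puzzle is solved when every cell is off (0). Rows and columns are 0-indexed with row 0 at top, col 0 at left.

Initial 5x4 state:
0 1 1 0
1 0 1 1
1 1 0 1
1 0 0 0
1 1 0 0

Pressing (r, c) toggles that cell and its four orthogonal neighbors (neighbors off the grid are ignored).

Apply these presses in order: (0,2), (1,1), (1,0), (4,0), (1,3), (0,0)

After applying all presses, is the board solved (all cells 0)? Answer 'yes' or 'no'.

After press 1 at (0,2):
0 0 0 1
1 0 0 1
1 1 0 1
1 0 0 0
1 1 0 0

After press 2 at (1,1):
0 1 0 1
0 1 1 1
1 0 0 1
1 0 0 0
1 1 0 0

After press 3 at (1,0):
1 1 0 1
1 0 1 1
0 0 0 1
1 0 0 0
1 1 0 0

After press 4 at (4,0):
1 1 0 1
1 0 1 1
0 0 0 1
0 0 0 0
0 0 0 0

After press 5 at (1,3):
1 1 0 0
1 0 0 0
0 0 0 0
0 0 0 0
0 0 0 0

After press 6 at (0,0):
0 0 0 0
0 0 0 0
0 0 0 0
0 0 0 0
0 0 0 0

Lights still on: 0

Answer: yes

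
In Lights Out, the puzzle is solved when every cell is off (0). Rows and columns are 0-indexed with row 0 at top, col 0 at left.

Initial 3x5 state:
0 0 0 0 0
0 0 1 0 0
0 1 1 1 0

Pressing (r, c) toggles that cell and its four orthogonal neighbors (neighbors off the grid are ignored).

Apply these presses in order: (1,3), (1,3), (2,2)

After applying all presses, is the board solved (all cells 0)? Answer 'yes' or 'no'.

After press 1 at (1,3):
0 0 0 1 0
0 0 0 1 1
0 1 1 0 0

After press 2 at (1,3):
0 0 0 0 0
0 0 1 0 0
0 1 1 1 0

After press 3 at (2,2):
0 0 0 0 0
0 0 0 0 0
0 0 0 0 0

Lights still on: 0

Answer: yes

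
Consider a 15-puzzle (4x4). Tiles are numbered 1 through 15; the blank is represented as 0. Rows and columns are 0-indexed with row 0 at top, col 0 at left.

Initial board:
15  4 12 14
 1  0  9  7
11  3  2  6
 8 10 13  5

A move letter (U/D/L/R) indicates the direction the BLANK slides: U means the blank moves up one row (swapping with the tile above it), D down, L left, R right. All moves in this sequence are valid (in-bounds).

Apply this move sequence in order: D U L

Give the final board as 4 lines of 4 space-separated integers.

Answer: 15  4 12 14
 0  1  9  7
11  3  2  6
 8 10 13  5

Derivation:
After move 1 (D):
15  4 12 14
 1  3  9  7
11  0  2  6
 8 10 13  5

After move 2 (U):
15  4 12 14
 1  0  9  7
11  3  2  6
 8 10 13  5

After move 3 (L):
15  4 12 14
 0  1  9  7
11  3  2  6
 8 10 13  5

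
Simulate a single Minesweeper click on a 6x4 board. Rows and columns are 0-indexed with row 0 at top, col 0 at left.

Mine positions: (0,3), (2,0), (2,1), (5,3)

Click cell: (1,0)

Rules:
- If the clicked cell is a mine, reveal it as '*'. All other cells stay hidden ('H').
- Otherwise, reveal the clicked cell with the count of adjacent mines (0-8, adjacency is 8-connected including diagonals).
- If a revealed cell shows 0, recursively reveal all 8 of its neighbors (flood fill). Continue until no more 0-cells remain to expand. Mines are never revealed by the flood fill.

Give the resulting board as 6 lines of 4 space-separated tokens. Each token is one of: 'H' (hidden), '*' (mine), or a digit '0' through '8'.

H H H H
2 H H H
H H H H
H H H H
H H H H
H H H H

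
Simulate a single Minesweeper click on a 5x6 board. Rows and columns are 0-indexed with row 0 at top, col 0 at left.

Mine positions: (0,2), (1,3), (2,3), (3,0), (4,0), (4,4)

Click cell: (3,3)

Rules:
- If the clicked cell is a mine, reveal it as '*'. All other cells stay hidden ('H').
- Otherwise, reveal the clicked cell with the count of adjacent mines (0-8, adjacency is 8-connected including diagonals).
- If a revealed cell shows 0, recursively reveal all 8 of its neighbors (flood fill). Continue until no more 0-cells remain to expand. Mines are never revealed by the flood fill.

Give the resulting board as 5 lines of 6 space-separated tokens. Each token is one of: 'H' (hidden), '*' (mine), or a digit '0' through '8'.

H H H H H H
H H H H H H
H H H H H H
H H H 2 H H
H H H H H H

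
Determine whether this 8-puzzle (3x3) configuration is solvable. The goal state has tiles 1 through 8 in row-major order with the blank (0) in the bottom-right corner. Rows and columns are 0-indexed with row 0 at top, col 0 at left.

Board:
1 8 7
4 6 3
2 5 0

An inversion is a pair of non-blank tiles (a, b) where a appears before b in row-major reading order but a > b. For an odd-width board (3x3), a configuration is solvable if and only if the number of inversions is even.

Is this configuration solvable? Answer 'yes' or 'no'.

Answer: no

Derivation:
Inversions (pairs i<j in row-major order where tile[i] > tile[j] > 0): 17
17 is odd, so the puzzle is not solvable.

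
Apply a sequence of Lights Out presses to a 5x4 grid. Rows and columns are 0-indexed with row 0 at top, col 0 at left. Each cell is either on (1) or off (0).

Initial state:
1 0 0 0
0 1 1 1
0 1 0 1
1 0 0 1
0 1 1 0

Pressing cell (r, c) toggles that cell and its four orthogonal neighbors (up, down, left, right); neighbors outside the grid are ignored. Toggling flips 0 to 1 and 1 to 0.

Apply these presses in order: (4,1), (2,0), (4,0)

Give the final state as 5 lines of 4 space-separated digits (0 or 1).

After press 1 at (4,1):
1 0 0 0
0 1 1 1
0 1 0 1
1 1 0 1
1 0 0 0

After press 2 at (2,0):
1 0 0 0
1 1 1 1
1 0 0 1
0 1 0 1
1 0 0 0

After press 3 at (4,0):
1 0 0 0
1 1 1 1
1 0 0 1
1 1 0 1
0 1 0 0

Answer: 1 0 0 0
1 1 1 1
1 0 0 1
1 1 0 1
0 1 0 0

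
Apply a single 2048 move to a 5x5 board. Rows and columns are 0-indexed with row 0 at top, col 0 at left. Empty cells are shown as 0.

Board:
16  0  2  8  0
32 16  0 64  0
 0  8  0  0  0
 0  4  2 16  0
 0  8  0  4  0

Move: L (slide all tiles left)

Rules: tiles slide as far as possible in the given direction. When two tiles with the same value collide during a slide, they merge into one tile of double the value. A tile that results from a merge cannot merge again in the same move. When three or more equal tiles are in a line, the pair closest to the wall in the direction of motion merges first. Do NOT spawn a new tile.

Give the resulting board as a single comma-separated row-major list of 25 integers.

Slide left:
row 0: [16, 0, 2, 8, 0] -> [16, 2, 8, 0, 0]
row 1: [32, 16, 0, 64, 0] -> [32, 16, 64, 0, 0]
row 2: [0, 8, 0, 0, 0] -> [8, 0, 0, 0, 0]
row 3: [0, 4, 2, 16, 0] -> [4, 2, 16, 0, 0]
row 4: [0, 8, 0, 4, 0] -> [8, 4, 0, 0, 0]

Answer: 16, 2, 8, 0, 0, 32, 16, 64, 0, 0, 8, 0, 0, 0, 0, 4, 2, 16, 0, 0, 8, 4, 0, 0, 0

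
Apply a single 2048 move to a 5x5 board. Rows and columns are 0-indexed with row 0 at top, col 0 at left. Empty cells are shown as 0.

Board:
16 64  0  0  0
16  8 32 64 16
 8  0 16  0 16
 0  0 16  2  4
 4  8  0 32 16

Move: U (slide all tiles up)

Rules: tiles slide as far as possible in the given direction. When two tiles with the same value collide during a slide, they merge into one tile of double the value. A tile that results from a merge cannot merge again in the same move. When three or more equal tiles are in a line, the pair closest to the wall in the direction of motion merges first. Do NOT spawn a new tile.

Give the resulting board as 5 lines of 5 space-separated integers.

Slide up:
col 0: [16, 16, 8, 0, 4] -> [32, 8, 4, 0, 0]
col 1: [64, 8, 0, 0, 8] -> [64, 16, 0, 0, 0]
col 2: [0, 32, 16, 16, 0] -> [32, 32, 0, 0, 0]
col 3: [0, 64, 0, 2, 32] -> [64, 2, 32, 0, 0]
col 4: [0, 16, 16, 4, 16] -> [32, 4, 16, 0, 0]

Answer: 32 64 32 64 32
 8 16 32  2  4
 4  0  0 32 16
 0  0  0  0  0
 0  0  0  0  0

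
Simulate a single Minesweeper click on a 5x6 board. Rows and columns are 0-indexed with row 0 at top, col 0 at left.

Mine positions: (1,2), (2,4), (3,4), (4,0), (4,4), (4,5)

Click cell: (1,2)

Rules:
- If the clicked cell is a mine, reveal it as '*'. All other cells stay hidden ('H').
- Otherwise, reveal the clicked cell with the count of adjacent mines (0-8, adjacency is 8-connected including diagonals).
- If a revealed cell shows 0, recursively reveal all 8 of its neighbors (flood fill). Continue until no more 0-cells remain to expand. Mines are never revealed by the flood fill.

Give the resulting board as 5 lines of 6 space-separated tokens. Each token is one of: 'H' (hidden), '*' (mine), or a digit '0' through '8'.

H H H H H H
H H * H H H
H H H H H H
H H H H H H
H H H H H H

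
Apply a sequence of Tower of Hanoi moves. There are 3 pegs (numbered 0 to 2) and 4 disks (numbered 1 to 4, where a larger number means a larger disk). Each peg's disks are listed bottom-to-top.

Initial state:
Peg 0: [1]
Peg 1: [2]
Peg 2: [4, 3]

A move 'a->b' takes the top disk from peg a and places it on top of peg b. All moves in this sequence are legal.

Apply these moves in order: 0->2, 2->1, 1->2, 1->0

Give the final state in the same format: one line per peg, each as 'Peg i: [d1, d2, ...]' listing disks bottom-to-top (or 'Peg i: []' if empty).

After move 1 (0->2):
Peg 0: []
Peg 1: [2]
Peg 2: [4, 3, 1]

After move 2 (2->1):
Peg 0: []
Peg 1: [2, 1]
Peg 2: [4, 3]

After move 3 (1->2):
Peg 0: []
Peg 1: [2]
Peg 2: [4, 3, 1]

After move 4 (1->0):
Peg 0: [2]
Peg 1: []
Peg 2: [4, 3, 1]

Answer: Peg 0: [2]
Peg 1: []
Peg 2: [4, 3, 1]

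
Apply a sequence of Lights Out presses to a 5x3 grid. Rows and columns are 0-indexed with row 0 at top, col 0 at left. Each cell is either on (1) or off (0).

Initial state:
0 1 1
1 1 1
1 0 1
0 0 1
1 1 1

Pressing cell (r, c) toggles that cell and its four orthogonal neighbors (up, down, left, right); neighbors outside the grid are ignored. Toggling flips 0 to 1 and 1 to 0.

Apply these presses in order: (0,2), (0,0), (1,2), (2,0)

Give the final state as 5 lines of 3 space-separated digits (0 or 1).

After press 1 at (0,2):
0 0 0
1 1 0
1 0 1
0 0 1
1 1 1

After press 2 at (0,0):
1 1 0
0 1 0
1 0 1
0 0 1
1 1 1

After press 3 at (1,2):
1 1 1
0 0 1
1 0 0
0 0 1
1 1 1

After press 4 at (2,0):
1 1 1
1 0 1
0 1 0
1 0 1
1 1 1

Answer: 1 1 1
1 0 1
0 1 0
1 0 1
1 1 1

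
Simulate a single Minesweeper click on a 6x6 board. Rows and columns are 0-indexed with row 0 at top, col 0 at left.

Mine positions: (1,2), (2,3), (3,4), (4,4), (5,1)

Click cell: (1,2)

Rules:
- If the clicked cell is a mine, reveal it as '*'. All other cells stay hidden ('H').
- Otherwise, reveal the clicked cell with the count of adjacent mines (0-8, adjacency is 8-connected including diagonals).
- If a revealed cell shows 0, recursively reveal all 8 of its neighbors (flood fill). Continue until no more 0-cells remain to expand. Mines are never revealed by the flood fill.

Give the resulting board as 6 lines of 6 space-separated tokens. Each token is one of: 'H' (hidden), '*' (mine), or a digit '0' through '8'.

H H H H H H
H H * H H H
H H H H H H
H H H H H H
H H H H H H
H H H H H H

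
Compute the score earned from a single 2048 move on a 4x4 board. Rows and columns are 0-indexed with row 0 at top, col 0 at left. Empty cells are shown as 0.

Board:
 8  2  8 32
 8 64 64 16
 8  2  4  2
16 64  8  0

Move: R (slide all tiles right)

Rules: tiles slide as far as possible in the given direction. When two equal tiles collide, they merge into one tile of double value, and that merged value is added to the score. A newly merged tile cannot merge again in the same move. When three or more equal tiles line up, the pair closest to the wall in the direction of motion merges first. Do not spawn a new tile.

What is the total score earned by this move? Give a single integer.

Answer: 128

Derivation:
Slide right:
row 0: [8, 2, 8, 32] -> [8, 2, 8, 32]  score +0 (running 0)
row 1: [8, 64, 64, 16] -> [0, 8, 128, 16]  score +128 (running 128)
row 2: [8, 2, 4, 2] -> [8, 2, 4, 2]  score +0 (running 128)
row 3: [16, 64, 8, 0] -> [0, 16, 64, 8]  score +0 (running 128)
Board after move:
  8   2   8  32
  0   8 128  16
  8   2   4   2
  0  16  64   8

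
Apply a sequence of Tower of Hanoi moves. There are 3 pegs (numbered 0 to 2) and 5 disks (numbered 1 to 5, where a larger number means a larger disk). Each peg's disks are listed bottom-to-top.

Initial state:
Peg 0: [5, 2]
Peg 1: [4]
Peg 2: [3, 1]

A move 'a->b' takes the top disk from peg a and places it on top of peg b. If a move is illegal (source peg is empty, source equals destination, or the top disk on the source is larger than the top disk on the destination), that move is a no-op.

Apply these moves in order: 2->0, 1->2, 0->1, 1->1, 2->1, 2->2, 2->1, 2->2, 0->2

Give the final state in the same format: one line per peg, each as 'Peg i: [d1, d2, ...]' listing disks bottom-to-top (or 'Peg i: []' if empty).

After move 1 (2->0):
Peg 0: [5, 2, 1]
Peg 1: [4]
Peg 2: [3]

After move 2 (1->2):
Peg 0: [5, 2, 1]
Peg 1: [4]
Peg 2: [3]

After move 3 (0->1):
Peg 0: [5, 2]
Peg 1: [4, 1]
Peg 2: [3]

After move 4 (1->1):
Peg 0: [5, 2]
Peg 1: [4, 1]
Peg 2: [3]

After move 5 (2->1):
Peg 0: [5, 2]
Peg 1: [4, 1]
Peg 2: [3]

After move 6 (2->2):
Peg 0: [5, 2]
Peg 1: [4, 1]
Peg 2: [3]

After move 7 (2->1):
Peg 0: [5, 2]
Peg 1: [4, 1]
Peg 2: [3]

After move 8 (2->2):
Peg 0: [5, 2]
Peg 1: [4, 1]
Peg 2: [3]

After move 9 (0->2):
Peg 0: [5]
Peg 1: [4, 1]
Peg 2: [3, 2]

Answer: Peg 0: [5]
Peg 1: [4, 1]
Peg 2: [3, 2]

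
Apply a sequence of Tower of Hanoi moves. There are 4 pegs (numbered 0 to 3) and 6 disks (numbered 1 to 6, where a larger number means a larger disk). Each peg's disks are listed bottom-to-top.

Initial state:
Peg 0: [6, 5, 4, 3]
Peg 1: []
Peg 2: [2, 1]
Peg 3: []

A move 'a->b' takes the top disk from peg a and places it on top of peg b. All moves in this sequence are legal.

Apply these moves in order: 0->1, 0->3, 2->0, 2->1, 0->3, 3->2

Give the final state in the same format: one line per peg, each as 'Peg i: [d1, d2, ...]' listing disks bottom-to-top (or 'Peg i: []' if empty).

After move 1 (0->1):
Peg 0: [6, 5, 4]
Peg 1: [3]
Peg 2: [2, 1]
Peg 3: []

After move 2 (0->3):
Peg 0: [6, 5]
Peg 1: [3]
Peg 2: [2, 1]
Peg 3: [4]

After move 3 (2->0):
Peg 0: [6, 5, 1]
Peg 1: [3]
Peg 2: [2]
Peg 3: [4]

After move 4 (2->1):
Peg 0: [6, 5, 1]
Peg 1: [3, 2]
Peg 2: []
Peg 3: [4]

After move 5 (0->3):
Peg 0: [6, 5]
Peg 1: [3, 2]
Peg 2: []
Peg 3: [4, 1]

After move 6 (3->2):
Peg 0: [6, 5]
Peg 1: [3, 2]
Peg 2: [1]
Peg 3: [4]

Answer: Peg 0: [6, 5]
Peg 1: [3, 2]
Peg 2: [1]
Peg 3: [4]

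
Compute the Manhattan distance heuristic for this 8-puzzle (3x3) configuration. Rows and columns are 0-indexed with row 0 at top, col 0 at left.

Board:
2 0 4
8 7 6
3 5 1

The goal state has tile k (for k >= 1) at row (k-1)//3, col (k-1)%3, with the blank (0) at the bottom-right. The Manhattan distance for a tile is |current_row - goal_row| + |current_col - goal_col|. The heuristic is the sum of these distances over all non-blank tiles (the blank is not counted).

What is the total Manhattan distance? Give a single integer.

Answer: 17

Derivation:
Tile 2: (0,0)->(0,1) = 1
Tile 4: (0,2)->(1,0) = 3
Tile 8: (1,0)->(2,1) = 2
Tile 7: (1,1)->(2,0) = 2
Tile 6: (1,2)->(1,2) = 0
Tile 3: (2,0)->(0,2) = 4
Tile 5: (2,1)->(1,1) = 1
Tile 1: (2,2)->(0,0) = 4
Sum: 1 + 3 + 2 + 2 + 0 + 4 + 1 + 4 = 17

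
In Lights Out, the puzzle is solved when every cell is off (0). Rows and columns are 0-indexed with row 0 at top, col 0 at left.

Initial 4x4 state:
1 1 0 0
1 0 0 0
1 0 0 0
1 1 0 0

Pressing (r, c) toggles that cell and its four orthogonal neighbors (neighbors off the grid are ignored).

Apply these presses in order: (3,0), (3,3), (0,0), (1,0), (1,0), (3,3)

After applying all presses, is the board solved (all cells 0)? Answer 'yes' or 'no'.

Answer: yes

Derivation:
After press 1 at (3,0):
1 1 0 0
1 0 0 0
0 0 0 0
0 0 0 0

After press 2 at (3,3):
1 1 0 0
1 0 0 0
0 0 0 1
0 0 1 1

After press 3 at (0,0):
0 0 0 0
0 0 0 0
0 0 0 1
0 0 1 1

After press 4 at (1,0):
1 0 0 0
1 1 0 0
1 0 0 1
0 0 1 1

After press 5 at (1,0):
0 0 0 0
0 0 0 0
0 0 0 1
0 0 1 1

After press 6 at (3,3):
0 0 0 0
0 0 0 0
0 0 0 0
0 0 0 0

Lights still on: 0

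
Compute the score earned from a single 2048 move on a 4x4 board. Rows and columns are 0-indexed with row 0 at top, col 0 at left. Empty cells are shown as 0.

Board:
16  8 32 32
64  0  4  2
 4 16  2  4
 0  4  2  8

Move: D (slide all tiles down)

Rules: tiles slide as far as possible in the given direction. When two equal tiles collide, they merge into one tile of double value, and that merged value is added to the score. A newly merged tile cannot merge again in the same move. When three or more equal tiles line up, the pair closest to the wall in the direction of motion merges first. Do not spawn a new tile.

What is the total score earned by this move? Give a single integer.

Slide down:
col 0: [16, 64, 4, 0] -> [0, 16, 64, 4]  score +0 (running 0)
col 1: [8, 0, 16, 4] -> [0, 8, 16, 4]  score +0 (running 0)
col 2: [32, 4, 2, 2] -> [0, 32, 4, 4]  score +4 (running 4)
col 3: [32, 2, 4, 8] -> [32, 2, 4, 8]  score +0 (running 4)
Board after move:
 0  0  0 32
16  8 32  2
64 16  4  4
 4  4  4  8

Answer: 4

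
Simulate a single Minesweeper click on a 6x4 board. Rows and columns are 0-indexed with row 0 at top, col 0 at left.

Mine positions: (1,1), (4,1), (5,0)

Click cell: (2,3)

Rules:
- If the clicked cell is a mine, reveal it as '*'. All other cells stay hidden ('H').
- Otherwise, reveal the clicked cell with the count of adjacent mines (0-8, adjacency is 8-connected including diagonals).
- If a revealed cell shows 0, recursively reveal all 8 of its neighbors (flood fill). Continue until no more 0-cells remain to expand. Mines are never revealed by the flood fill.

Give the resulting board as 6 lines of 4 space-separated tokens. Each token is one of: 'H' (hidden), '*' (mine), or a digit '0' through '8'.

H H 1 0
H H 1 0
H H 1 0
H H 1 0
H H 1 0
H H 1 0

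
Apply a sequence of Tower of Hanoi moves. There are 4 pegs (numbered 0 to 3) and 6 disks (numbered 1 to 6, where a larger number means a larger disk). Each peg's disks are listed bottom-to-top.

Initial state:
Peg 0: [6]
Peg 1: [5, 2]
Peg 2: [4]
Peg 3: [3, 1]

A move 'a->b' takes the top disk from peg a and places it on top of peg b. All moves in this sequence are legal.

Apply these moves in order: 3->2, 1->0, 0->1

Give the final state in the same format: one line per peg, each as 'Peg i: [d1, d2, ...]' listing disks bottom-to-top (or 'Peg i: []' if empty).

After move 1 (3->2):
Peg 0: [6]
Peg 1: [5, 2]
Peg 2: [4, 1]
Peg 3: [3]

After move 2 (1->0):
Peg 0: [6, 2]
Peg 1: [5]
Peg 2: [4, 1]
Peg 3: [3]

After move 3 (0->1):
Peg 0: [6]
Peg 1: [5, 2]
Peg 2: [4, 1]
Peg 3: [3]

Answer: Peg 0: [6]
Peg 1: [5, 2]
Peg 2: [4, 1]
Peg 3: [3]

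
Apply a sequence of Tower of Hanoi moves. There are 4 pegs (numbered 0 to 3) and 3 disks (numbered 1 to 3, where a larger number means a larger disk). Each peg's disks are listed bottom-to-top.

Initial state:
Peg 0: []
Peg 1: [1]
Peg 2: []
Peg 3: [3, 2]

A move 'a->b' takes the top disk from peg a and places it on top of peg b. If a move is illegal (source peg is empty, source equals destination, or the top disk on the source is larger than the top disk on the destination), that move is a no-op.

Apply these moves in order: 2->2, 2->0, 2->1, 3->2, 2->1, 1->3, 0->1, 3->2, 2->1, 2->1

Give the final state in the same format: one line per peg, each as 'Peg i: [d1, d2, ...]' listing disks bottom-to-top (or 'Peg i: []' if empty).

After move 1 (2->2):
Peg 0: []
Peg 1: [1]
Peg 2: []
Peg 3: [3, 2]

After move 2 (2->0):
Peg 0: []
Peg 1: [1]
Peg 2: []
Peg 3: [3, 2]

After move 3 (2->1):
Peg 0: []
Peg 1: [1]
Peg 2: []
Peg 3: [3, 2]

After move 4 (3->2):
Peg 0: []
Peg 1: [1]
Peg 2: [2]
Peg 3: [3]

After move 5 (2->1):
Peg 0: []
Peg 1: [1]
Peg 2: [2]
Peg 3: [3]

After move 6 (1->3):
Peg 0: []
Peg 1: []
Peg 2: [2]
Peg 3: [3, 1]

After move 7 (0->1):
Peg 0: []
Peg 1: []
Peg 2: [2]
Peg 3: [3, 1]

After move 8 (3->2):
Peg 0: []
Peg 1: []
Peg 2: [2, 1]
Peg 3: [3]

After move 9 (2->1):
Peg 0: []
Peg 1: [1]
Peg 2: [2]
Peg 3: [3]

After move 10 (2->1):
Peg 0: []
Peg 1: [1]
Peg 2: [2]
Peg 3: [3]

Answer: Peg 0: []
Peg 1: [1]
Peg 2: [2]
Peg 3: [3]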